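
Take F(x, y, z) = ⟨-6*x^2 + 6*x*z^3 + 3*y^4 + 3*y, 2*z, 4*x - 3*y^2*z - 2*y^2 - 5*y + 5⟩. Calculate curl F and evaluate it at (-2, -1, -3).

(∇×F)₁ = ∂F₃/∂y − ∂F₂/∂z = -6*y*z - 4*y - 7
(∇×F)₂ = ∂F₁/∂z − ∂F₃/∂x = 18*x*z^2 - 4
(∇×F)₃ = ∂F₂/∂x − ∂F₁/∂y = -12*y^3 - 3
∇×F = (-6*y*z - 4*y - 7, 18*x*z^2 - 4, -12*y^3 - 3)
At (-2, -1, -3): (-21, -328, 9).

(-21, -328, 9)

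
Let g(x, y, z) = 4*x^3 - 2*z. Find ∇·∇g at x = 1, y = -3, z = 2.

∂²g/∂x² = 24*x
∂²g/∂y² = 0
∂²g/∂z² = 0
∇²g = 24*x
At (1, -3, 2): 24.

24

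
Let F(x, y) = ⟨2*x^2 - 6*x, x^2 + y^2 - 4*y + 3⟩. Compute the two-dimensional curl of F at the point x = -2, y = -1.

-4

∂F₂/∂x = 2*x
∂F₁/∂y = 0
Scalar curl = 2*x
At (-2, -1): -4.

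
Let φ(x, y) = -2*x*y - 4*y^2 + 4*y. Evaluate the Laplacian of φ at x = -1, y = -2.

∂²φ/∂x² = 0
∂²φ/∂y² = -8
∇²φ = -8
At (-1, -2): -8.

-8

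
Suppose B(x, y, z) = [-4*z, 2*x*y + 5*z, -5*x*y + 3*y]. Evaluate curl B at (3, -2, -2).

(-17, -14, -4)

(∇×B)₁ = ∂B₃/∂y − ∂B₂/∂z = -5*x - 2
(∇×B)₂ = ∂B₁/∂z − ∂B₃/∂x = 5*y - 4
(∇×B)₃ = ∂B₂/∂x − ∂B₁/∂y = 2*y
∇×B = (-5*x - 2, 5*y - 4, 2*y)
At (3, -2, -2): (-17, -14, -4).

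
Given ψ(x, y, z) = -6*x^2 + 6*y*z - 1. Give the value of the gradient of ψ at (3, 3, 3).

∂ψ/∂x = -12*x
∂ψ/∂y = 6*z
∂ψ/∂z = 6*y
∇ψ = (-12*x, 6*z, 6*y)
At (3, 3, 3): (-36, 18, 18).

(-36, 18, 18)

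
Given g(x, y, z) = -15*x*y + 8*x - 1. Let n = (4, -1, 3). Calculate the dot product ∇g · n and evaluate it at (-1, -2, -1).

137

∂g/∂x = -15*y + 8
∂g/∂y = -15*x
∂g/∂z = 0
∇g at (-1, -2, -1) = (38, 15, 0)
∇g · n = (38)(4) + (15)(-1) + (0)(3) = 137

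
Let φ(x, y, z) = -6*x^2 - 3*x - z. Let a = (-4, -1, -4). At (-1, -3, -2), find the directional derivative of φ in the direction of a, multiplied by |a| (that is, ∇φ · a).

-32

∂φ/∂x = -12*x - 3
∂φ/∂y = 0
∂φ/∂z = -1
∇φ at (-1, -3, -2) = (9, 0, -1)
∇φ · a = (9)(-4) + (0)(-1) + (-1)(-4) = -32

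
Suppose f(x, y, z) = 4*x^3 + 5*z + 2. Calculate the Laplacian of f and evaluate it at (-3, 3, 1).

∂²f/∂x² = 24*x
∂²f/∂y² = 0
∂²f/∂z² = 0
∇²f = 24*x
At (-3, 3, 1): -72.

-72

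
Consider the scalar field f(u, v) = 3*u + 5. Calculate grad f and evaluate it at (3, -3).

(3, 0)

∂f/∂u = 3
∂f/∂v = 0
∇f = (3, 0)
At (3, -3): (3, 0).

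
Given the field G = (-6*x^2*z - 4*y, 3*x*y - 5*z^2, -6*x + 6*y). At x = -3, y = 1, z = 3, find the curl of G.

(∇×G)₁ = ∂G₃/∂y − ∂G₂/∂z = 10*z + 6
(∇×G)₂ = ∂G₁/∂z − ∂G₃/∂x = -6*x^2 + 6
(∇×G)₃ = ∂G₂/∂x − ∂G₁/∂y = 3*y + 4
∇×G = (10*z + 6, -6*x^2 + 6, 3*y + 4)
At (-3, 1, 3): (36, -48, 7).

(36, -48, 7)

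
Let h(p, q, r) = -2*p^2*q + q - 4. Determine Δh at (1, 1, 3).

∂²h/∂p² = -4*q
∂²h/∂q² = 0
∂²h/∂r² = 0
∇²h = -4*q
At (1, 1, 3): -4.

-4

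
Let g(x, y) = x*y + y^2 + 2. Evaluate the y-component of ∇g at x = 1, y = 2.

5

(∇g)_2 = ∂g/∂y = x + 2*y
At (1, 2): 5.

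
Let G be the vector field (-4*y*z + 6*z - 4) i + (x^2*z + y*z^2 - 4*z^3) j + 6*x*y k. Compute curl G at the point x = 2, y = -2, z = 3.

(128, 26, 24)

(∇×G)₁ = ∂G₃/∂y − ∂G₂/∂z = -x^2 + 6*x - 2*y*z + 12*z^2
(∇×G)₂ = ∂G₁/∂z − ∂G₃/∂x = -10*y + 6
(∇×G)₃ = ∂G₂/∂x − ∂G₁/∂y = 2*x*z + 4*z
∇×G = (-x^2 + 6*x - 2*y*z + 12*z^2, -10*y + 6, 2*x*z + 4*z)
At (2, -2, 3): (128, 26, 24).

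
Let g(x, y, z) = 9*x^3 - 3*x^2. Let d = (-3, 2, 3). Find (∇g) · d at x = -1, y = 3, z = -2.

-99

∂g/∂x = 27*x^2 - 6*x
∂g/∂y = 0
∂g/∂z = 0
∇g at (-1, 3, -2) = (33, 0, 0)
∇g · d = (33)(-3) + (0)(2) + (0)(3) = -99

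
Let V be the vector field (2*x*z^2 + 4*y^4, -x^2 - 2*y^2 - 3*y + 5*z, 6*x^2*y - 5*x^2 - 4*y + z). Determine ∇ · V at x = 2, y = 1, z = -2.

2

∂V₁/∂x = 2*z^2
∂V₂/∂y = -4*y - 3
∂V₃/∂z = 1
∇·V = -4*y + 2*z^2 - 2
At (2, 1, -2): 2.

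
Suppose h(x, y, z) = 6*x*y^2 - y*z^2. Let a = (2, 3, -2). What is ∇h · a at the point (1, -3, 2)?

-36

∂h/∂x = 6*y^2
∂h/∂y = 12*x*y - z^2
∂h/∂z = -2*y*z
∇h at (1, -3, 2) = (54, -40, 12)
∇h · a = (54)(2) + (-40)(3) + (12)(-2) = -36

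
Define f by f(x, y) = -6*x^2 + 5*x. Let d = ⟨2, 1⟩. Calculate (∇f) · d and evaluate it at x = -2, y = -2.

58

∂f/∂x = -12*x + 5
∂f/∂y = 0
∇f at (-2, -2) = (29, 0)
∇f · d = (29)(2) + (0)(1) = 58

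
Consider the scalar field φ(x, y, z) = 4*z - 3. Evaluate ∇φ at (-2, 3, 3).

∂φ/∂x = 0
∂φ/∂y = 0
∂φ/∂z = 4
∇φ = (0, 0, 4)
At (-2, 3, 3): (0, 0, 4).

(0, 0, 4)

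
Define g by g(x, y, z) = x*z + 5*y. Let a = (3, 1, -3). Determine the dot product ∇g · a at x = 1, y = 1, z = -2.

-4

∂g/∂x = z
∂g/∂y = 5
∂g/∂z = x
∇g at (1, 1, -2) = (-2, 5, 1)
∇g · a = (-2)(3) + (5)(1) + (1)(-3) = -4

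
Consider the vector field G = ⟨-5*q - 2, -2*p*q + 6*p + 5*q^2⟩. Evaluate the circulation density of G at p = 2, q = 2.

7

∂G₂/∂p = -2*q + 6
∂G₁/∂q = -5
Scalar curl = -2*q + 11
At (2, 2): 7.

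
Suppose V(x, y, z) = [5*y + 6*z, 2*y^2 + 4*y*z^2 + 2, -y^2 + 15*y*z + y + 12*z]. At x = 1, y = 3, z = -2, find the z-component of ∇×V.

-5

(∇×V)_3 = ∂V₂/∂x − ∂V₁/∂y
= 0 − (5)
= -5
At (1, 3, -2): -5.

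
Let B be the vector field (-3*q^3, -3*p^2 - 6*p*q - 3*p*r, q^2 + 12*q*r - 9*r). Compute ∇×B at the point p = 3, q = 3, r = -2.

(-9, 0, 51)

(∇×B)₁ = ∂B₃/∂q − ∂B₂/∂r = 3*p + 2*q + 12*r
(∇×B)₂ = ∂B₁/∂r − ∂B₃/∂p = 0
(∇×B)₃ = ∂B₂/∂p − ∂B₁/∂q = -6*p + 9*q^2 - 6*q - 3*r
∇×B = (3*p + 2*q + 12*r, 0, -6*p + 9*q^2 - 6*q - 3*r)
At (3, 3, -2): (-9, 0, 51).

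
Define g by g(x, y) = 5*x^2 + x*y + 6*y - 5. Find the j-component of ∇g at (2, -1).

8

(∇g)_2 = ∂g/∂y = x + 6
At (2, -1): 8.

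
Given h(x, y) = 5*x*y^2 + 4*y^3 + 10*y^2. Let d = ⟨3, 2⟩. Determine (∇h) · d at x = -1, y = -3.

291

∂h/∂x = 5*y^2
∂h/∂y = 10*x*y + 12*y^2 + 20*y
∇h at (-1, -3) = (45, 78)
∇h · d = (45)(3) + (78)(2) = 291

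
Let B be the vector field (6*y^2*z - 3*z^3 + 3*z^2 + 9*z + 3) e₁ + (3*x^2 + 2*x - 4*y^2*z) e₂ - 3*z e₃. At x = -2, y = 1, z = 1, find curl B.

(∇×B)₁ = ∂B₃/∂y − ∂B₂/∂z = 4*y^2
(∇×B)₂ = ∂B₁/∂z − ∂B₃/∂x = 6*y^2 - 9*z^2 + 6*z + 9
(∇×B)₃ = ∂B₂/∂x − ∂B₁/∂y = 6*x - 12*y*z + 2
∇×B = (4*y^2, 6*y^2 - 9*z^2 + 6*z + 9, 6*x - 12*y*z + 2)
At (-2, 1, 1): (4, 12, -22).

(4, 12, -22)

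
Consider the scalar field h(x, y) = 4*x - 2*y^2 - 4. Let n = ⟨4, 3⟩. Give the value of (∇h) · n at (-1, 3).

-20

∂h/∂x = 4
∂h/∂y = -4*y
∇h at (-1, 3) = (4, -12)
∇h · n = (4)(4) + (-12)(3) = -20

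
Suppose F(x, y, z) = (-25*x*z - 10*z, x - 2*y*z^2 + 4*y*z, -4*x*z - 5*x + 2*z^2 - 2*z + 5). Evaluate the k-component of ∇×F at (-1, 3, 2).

1

(∇×F)_3 = ∂F₂/∂x − ∂F₁/∂y
= 1 − (0)
= 1
At (-1, 3, 2): 1.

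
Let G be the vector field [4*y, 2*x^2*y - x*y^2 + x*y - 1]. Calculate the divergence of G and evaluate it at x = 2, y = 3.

-2

∂G₁/∂x = 0
∂G₂/∂y = 2*x^2 - 2*x*y + x
∇·G = 2*x^2 - 2*x*y + x
At (2, 3): -2.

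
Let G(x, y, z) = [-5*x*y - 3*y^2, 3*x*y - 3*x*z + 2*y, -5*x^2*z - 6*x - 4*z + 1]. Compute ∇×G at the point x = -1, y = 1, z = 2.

(-3, -14, -2)

(∇×G)₁ = ∂G₃/∂y − ∂G₂/∂z = 3*x
(∇×G)₂ = ∂G₁/∂z − ∂G₃/∂x = 10*x*z + 6
(∇×G)₃ = ∂G₂/∂x − ∂G₁/∂y = 5*x + 9*y - 3*z
∇×G = (3*x, 10*x*z + 6, 5*x + 9*y - 3*z)
At (-1, 1, 2): (-3, -14, -2).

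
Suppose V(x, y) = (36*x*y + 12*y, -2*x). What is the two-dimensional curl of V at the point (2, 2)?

-86

∂V₂/∂x = -2
∂V₁/∂y = 36*x + 12
Scalar curl = -36*x - 14
At (2, 2): -86.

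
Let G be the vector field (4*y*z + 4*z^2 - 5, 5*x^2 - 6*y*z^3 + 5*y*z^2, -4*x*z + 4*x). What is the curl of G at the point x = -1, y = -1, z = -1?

(-28, -20, -6)

(∇×G)₁ = ∂G₃/∂y − ∂G₂/∂z = 18*y*z^2 - 10*y*z
(∇×G)₂ = ∂G₁/∂z − ∂G₃/∂x = 4*y + 12*z - 4
(∇×G)₃ = ∂G₂/∂x − ∂G₁/∂y = 10*x - 4*z
∇×G = (18*y*z^2 - 10*y*z, 4*y + 12*z - 4, 10*x - 4*z)
At (-1, -1, -1): (-28, -20, -6).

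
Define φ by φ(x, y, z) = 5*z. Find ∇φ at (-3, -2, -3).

∂φ/∂x = 0
∂φ/∂y = 0
∂φ/∂z = 5
∇φ = (0, 0, 5)
At (-3, -2, -3): (0, 0, 5).

(0, 0, 5)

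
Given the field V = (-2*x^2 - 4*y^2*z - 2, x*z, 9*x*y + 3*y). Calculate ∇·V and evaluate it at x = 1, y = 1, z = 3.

-4

∂V₁/∂x = -4*x
∂V₂/∂y = 0
∂V₃/∂z = 0
∇·V = -4*x
At (1, 1, 3): -4.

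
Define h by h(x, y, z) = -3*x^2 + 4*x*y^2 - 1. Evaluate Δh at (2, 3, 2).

∂²h/∂x² = -6
∂²h/∂y² = 8*x
∂²h/∂z² = 0
∇²h = 8*x - 6
At (2, 3, 2): 10.

10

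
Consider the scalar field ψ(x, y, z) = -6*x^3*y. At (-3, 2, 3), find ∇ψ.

(-324, 162, 0)

∂ψ/∂x = -18*x^2*y
∂ψ/∂y = -6*x^3
∂ψ/∂z = 0
∇ψ = (-18*x^2*y, -6*x^3, 0)
At (-3, 2, 3): (-324, 162, 0).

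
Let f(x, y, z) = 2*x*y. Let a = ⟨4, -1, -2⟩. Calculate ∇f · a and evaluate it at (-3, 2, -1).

∂f/∂x = 2*y
∂f/∂y = 2*x
∂f/∂z = 0
∇f at (-3, 2, -1) = (4, -6, 0)
∇f · a = (4)(4) + (-6)(-1) + (0)(-2) = 22

22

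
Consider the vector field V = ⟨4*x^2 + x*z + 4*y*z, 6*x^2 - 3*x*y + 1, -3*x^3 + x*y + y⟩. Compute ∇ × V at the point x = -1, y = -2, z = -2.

(∇×V)₁ = ∂V₃/∂y − ∂V₂/∂z = x + 1
(∇×V)₂ = ∂V₁/∂z − ∂V₃/∂x = 9*x^2 + x + 3*y
(∇×V)₃ = ∂V₂/∂x − ∂V₁/∂y = 12*x - 3*y - 4*z
∇×V = (x + 1, 9*x^2 + x + 3*y, 12*x - 3*y - 4*z)
At (-1, -2, -2): (0, 2, 2).

(0, 2, 2)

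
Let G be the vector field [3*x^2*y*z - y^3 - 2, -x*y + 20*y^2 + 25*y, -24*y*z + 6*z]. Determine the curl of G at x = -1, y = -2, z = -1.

(∇×G)₁ = ∂G₃/∂y − ∂G₂/∂z = -24*z
(∇×G)₂ = ∂G₁/∂z − ∂G₃/∂x = 3*x^2*y
(∇×G)₃ = ∂G₂/∂x − ∂G₁/∂y = -3*x^2*z + 3*y^2 - y
∇×G = (-24*z, 3*x^2*y, -3*x^2*z + 3*y^2 - y)
At (-1, -2, -1): (24, -6, 17).

(24, -6, 17)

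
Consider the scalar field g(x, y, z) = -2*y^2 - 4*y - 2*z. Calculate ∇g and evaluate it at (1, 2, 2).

(0, -12, -2)

∂g/∂x = 0
∂g/∂y = -4*y - 4
∂g/∂z = -2
∇g = (0, -4*y - 4, -2)
At (1, 2, 2): (0, -12, -2).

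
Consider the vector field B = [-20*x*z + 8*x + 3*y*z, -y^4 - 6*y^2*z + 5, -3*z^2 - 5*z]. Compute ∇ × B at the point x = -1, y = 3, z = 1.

(∇×B)₁ = ∂B₃/∂y − ∂B₂/∂z = 6*y^2
(∇×B)₂ = ∂B₁/∂z − ∂B₃/∂x = -20*x + 3*y
(∇×B)₃ = ∂B₂/∂x − ∂B₁/∂y = -3*z
∇×B = (6*y^2, -20*x + 3*y, -3*z)
At (-1, 3, 1): (54, 29, -3).

(54, 29, -3)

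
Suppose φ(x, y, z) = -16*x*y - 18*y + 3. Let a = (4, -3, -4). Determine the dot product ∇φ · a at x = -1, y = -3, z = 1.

∂φ/∂x = -16*y
∂φ/∂y = -16*x - 18
∂φ/∂z = 0
∇φ at (-1, -3, 1) = (48, -2, 0)
∇φ · a = (48)(4) + (-2)(-3) + (0)(-4) = 198

198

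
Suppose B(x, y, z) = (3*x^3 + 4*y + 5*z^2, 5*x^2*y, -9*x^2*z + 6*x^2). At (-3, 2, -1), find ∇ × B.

(0, 80, -64)

(∇×B)₁ = ∂B₃/∂y − ∂B₂/∂z = 0
(∇×B)₂ = ∂B₁/∂z − ∂B₃/∂x = 18*x*z - 12*x + 10*z
(∇×B)₃ = ∂B₂/∂x − ∂B₁/∂y = 10*x*y - 4
∇×B = (0, 18*x*z - 12*x + 10*z, 10*x*y - 4)
At (-3, 2, -1): (0, 80, -64).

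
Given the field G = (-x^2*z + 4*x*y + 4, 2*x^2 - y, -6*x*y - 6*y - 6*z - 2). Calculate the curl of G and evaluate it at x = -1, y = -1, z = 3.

(∇×G)₁ = ∂G₃/∂y − ∂G₂/∂z = -6*x - 6
(∇×G)₂ = ∂G₁/∂z − ∂G₃/∂x = -x^2 + 6*y
(∇×G)₃ = ∂G₂/∂x − ∂G₁/∂y = 0
∇×G = (-6*x - 6, -x^2 + 6*y, 0)
At (-1, -1, 3): (0, -7, 0).

(0, -7, 0)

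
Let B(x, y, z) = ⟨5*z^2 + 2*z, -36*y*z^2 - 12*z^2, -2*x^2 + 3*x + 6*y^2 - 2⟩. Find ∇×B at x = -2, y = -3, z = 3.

(-612, 21, 0)

(∇×B)₁ = ∂B₃/∂y − ∂B₂/∂z = 72*y*z + 12*y + 24*z
(∇×B)₂ = ∂B₁/∂z − ∂B₃/∂x = 4*x + 10*z - 1
(∇×B)₃ = ∂B₂/∂x − ∂B₁/∂y = 0
∇×B = (72*y*z + 12*y + 24*z, 4*x + 10*z - 1, 0)
At (-2, -3, 3): (-612, 21, 0).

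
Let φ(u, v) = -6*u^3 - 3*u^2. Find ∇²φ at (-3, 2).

∂²φ/∂u² = -6*(6*u + 1)
∂²φ/∂v² = 0
∇²φ = -36*u - 6
At (-3, 2): 102.

102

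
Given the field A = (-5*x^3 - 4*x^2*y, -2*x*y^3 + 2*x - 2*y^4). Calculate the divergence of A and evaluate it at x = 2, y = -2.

-12

∂A₁/∂x = -15*x^2 - 8*x*y
∂A₂/∂y = -6*x*y^2 - 8*y^3
∇·A = -15*x^2 - 6*x*y^2 - 8*x*y - 8*y^3
At (2, -2): -12.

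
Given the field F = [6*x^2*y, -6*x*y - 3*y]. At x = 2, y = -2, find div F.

∂F₁/∂x = 12*x*y
∂F₂/∂y = -6*x - 3
∇·F = 12*x*y - 6*x - 3
At (2, -2): -63.

-63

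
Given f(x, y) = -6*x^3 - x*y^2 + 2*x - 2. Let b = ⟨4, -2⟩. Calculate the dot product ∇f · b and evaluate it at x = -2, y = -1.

-276

∂f/∂x = -18*x^2 - y^2 + 2
∂f/∂y = -2*x*y
∇f at (-2, -1) = (-71, -4)
∇f · b = (-71)(4) + (-4)(-2) = -276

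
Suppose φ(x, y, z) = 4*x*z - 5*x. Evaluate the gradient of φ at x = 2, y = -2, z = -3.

∂φ/∂x = 4*z - 5
∂φ/∂y = 0
∂φ/∂z = 4*x
∇φ = (4*z - 5, 0, 4*x)
At (2, -2, -3): (-17, 0, 8).

(-17, 0, 8)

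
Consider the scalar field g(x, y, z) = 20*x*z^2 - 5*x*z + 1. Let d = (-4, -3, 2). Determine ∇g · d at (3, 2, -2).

-870

∂g/∂x = 20*z^2 - 5*z
∂g/∂y = 0
∂g/∂z = 40*x*z - 5*x
∇g at (3, 2, -2) = (90, 0, -255)
∇g · d = (90)(-4) + (0)(-3) + (-255)(2) = -870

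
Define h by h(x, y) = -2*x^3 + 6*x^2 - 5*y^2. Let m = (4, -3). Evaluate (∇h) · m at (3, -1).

-102

∂h/∂x = -6*x^2 + 12*x
∂h/∂y = -10*y
∇h at (3, -1) = (-18, 10)
∇h · m = (-18)(4) + (10)(-3) = -102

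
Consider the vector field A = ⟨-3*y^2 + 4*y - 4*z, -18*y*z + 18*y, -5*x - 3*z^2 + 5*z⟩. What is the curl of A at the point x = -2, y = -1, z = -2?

(-18, 1, -10)

(∇×A)₁ = ∂A₃/∂y − ∂A₂/∂z = 18*y
(∇×A)₂ = ∂A₁/∂z − ∂A₃/∂x = 1
(∇×A)₃ = ∂A₂/∂x − ∂A₁/∂y = 6*y - 4
∇×A = (18*y, 1, 6*y - 4)
At (-2, -1, -2): (-18, 1, -10).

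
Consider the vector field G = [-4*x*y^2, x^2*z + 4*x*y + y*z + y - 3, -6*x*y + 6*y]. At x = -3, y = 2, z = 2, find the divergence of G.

∂G₁/∂x = -4*y^2
∂G₂/∂y = 4*x + z + 1
∂G₃/∂z = 0
∇·G = 4*x - 4*y^2 + z + 1
At (-3, 2, 2): -25.

-25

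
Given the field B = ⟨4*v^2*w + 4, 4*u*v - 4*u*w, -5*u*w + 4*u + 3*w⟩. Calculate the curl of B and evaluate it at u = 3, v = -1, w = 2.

(∇×B)₁ = ∂B₃/∂v − ∂B₂/∂w = 4*u
(∇×B)₂ = ∂B₁/∂w − ∂B₃/∂u = 4*v^2 + 5*w - 4
(∇×B)₃ = ∂B₂/∂u − ∂B₁/∂v = -8*v*w + 4*v - 4*w
∇×B = (4*u, 4*v^2 + 5*w - 4, -8*v*w + 4*v - 4*w)
At (3, -1, 2): (12, 10, 4).

(12, 10, 4)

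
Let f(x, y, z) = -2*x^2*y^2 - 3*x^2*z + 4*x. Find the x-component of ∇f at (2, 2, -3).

(∇f)_1 = ∂f/∂x = -4*x*y^2 - 6*x*z + 4
At (2, 2, -3): 8.

8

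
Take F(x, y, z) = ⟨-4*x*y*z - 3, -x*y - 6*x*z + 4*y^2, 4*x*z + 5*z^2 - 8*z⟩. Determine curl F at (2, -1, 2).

(12, 0, 5)

(∇×F)₁ = ∂F₃/∂y − ∂F₂/∂z = 6*x
(∇×F)₂ = ∂F₁/∂z − ∂F₃/∂x = -4*x*y - 4*z
(∇×F)₃ = ∂F₂/∂x − ∂F₁/∂y = 4*x*z - y - 6*z
∇×F = (6*x, -4*x*y - 4*z, 4*x*z - y - 6*z)
At (2, -1, 2): (12, 0, 5).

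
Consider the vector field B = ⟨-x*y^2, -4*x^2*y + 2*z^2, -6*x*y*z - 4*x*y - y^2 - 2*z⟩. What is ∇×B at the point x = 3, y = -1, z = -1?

(12, 2, 18)

(∇×B)₁ = ∂B₃/∂y − ∂B₂/∂z = -6*x*z - 4*x - 2*y - 4*z
(∇×B)₂ = ∂B₁/∂z − ∂B₃/∂x = 6*y*z + 4*y
(∇×B)₃ = ∂B₂/∂x − ∂B₁/∂y = -6*x*y
∇×B = (-6*x*z - 4*x - 2*y - 4*z, 6*y*z + 4*y, -6*x*y)
At (3, -1, -1): (12, 2, 18).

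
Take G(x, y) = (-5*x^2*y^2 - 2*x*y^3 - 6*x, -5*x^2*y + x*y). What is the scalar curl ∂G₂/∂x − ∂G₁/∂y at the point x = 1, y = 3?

∂G₂/∂x = -10*x*y + y
∂G₁/∂y = -10*x^2*y - 6*x*y^2
Scalar curl = 10*x^2*y + 6*x*y^2 - 10*x*y + y
At (1, 3): 57.

57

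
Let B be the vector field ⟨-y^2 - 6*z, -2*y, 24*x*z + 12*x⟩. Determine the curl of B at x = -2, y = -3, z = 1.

(∇×B)₁ = ∂B₃/∂y − ∂B₂/∂z = 0
(∇×B)₂ = ∂B₁/∂z − ∂B₃/∂x = -24*z - 18
(∇×B)₃ = ∂B₂/∂x − ∂B₁/∂y = 2*y
∇×B = (0, -24*z - 18, 2*y)
At (-2, -3, 1): (0, -42, -6).

(0, -42, -6)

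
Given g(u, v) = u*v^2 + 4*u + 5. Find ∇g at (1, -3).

∂g/∂u = v^2 + 4
∂g/∂v = 2*u*v
∇g = (v^2 + 4, 2*u*v)
At (1, -3): (13, -6).

(13, -6)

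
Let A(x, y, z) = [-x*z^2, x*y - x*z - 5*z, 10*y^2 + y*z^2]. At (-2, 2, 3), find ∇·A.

∂A₁/∂x = -z^2
∂A₂/∂y = x
∂A₃/∂z = 2*y*z
∇·A = x + 2*y*z - z^2
At (-2, 2, 3): 1.

1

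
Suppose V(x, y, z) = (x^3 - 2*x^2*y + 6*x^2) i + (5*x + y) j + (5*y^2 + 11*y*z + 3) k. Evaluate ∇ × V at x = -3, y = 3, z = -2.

(∇×V)₁ = ∂V₃/∂y − ∂V₂/∂z = 10*y + 11*z
(∇×V)₂ = ∂V₁/∂z − ∂V₃/∂x = 0
(∇×V)₃ = ∂V₂/∂x − ∂V₁/∂y = 2*x^2 + 5
∇×V = (10*y + 11*z, 0, 2*x^2 + 5)
At (-3, 3, -2): (8, 0, 23).

(8, 0, 23)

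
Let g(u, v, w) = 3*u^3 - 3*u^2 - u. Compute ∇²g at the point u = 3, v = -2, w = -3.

∂²g/∂u² = 6*(3*u - 1)
∂²g/∂v² = 0
∂²g/∂w² = 0
∇²g = 18*u - 6
At (3, -2, -3): 48.

48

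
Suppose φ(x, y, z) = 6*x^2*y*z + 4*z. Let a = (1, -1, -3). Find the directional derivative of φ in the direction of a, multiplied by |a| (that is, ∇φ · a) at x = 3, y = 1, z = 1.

-192

∂φ/∂x = 12*x*y*z
∂φ/∂y = 6*x^2*z
∂φ/∂z = 6*x^2*y + 4
∇φ at (3, 1, 1) = (36, 54, 58)
∇φ · a = (36)(1) + (54)(-1) + (58)(-3) = -192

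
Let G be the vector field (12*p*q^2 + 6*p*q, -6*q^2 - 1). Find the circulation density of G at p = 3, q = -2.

∂G₂/∂p = 0
∂G₁/∂q = 24*p*q + 6*p
Scalar curl = -24*p*q - 6*p
At (3, -2): 126.

126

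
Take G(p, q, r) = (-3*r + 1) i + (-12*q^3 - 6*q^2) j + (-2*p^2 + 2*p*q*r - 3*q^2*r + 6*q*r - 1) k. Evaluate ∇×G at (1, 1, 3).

(∇×G)₁ = ∂G₃/∂q − ∂G₂/∂r = 2*p*r - 6*q*r + 6*r
(∇×G)₂ = ∂G₁/∂r − ∂G₃/∂p = 4*p - 2*q*r - 3
(∇×G)₃ = ∂G₂/∂p − ∂G₁/∂q = 0
∇×G = (2*p*r - 6*q*r + 6*r, 4*p - 2*q*r - 3, 0)
At (1, 1, 3): (6, -5, 0).

(6, -5, 0)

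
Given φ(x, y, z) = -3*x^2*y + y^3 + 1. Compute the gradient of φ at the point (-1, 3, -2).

(18, 24, 0)

∂φ/∂x = -6*x*y
∂φ/∂y = -3*x^2 + 3*y^2
∂φ/∂z = 0
∇φ = (-6*x*y, -3*x^2 + 3*y^2, 0)
At (-1, 3, -2): (18, 24, 0).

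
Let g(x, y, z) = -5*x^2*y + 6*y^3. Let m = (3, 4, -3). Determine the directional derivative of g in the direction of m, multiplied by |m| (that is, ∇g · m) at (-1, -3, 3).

538

∂g/∂x = -10*x*y
∂g/∂y = -5*x^2 + 18*y^2
∂g/∂z = 0
∇g at (-1, -3, 3) = (-30, 157, 0)
∇g · m = (-30)(3) + (157)(4) + (0)(-3) = 538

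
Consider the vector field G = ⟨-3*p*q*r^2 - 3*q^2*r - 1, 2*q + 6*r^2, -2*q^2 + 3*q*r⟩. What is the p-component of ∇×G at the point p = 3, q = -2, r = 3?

-19

(∇×G)_1 = ∂G₃/∂q − ∂G₂/∂r
= -4*q + 3*r − (12*r)
= -4*q - 9*r
At (3, -2, 3): -19.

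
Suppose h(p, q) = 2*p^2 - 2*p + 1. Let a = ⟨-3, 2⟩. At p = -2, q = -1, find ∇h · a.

∂h/∂p = 4*p - 2
∂h/∂q = 0
∇h at (-2, -1) = (-10, 0)
∇h · a = (-10)(-3) + (0)(2) = 30

30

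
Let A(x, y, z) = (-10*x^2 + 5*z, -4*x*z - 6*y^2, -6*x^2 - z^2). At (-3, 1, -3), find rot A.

(-12, -31, 12)

(∇×A)₁ = ∂A₃/∂y − ∂A₂/∂z = 4*x
(∇×A)₂ = ∂A₁/∂z − ∂A₃/∂x = 12*x + 5
(∇×A)₃ = ∂A₂/∂x − ∂A₁/∂y = -4*z
∇×A = (4*x, 12*x + 5, -4*z)
At (-3, 1, -3): (-12, -31, 12).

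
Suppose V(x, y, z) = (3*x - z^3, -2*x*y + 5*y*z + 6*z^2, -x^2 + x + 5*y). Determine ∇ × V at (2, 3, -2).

(14, -9, -6)

(∇×V)₁ = ∂V₃/∂y − ∂V₂/∂z = -5*y - 12*z + 5
(∇×V)₂ = ∂V₁/∂z − ∂V₃/∂x = 2*x - 3*z^2 - 1
(∇×V)₃ = ∂V₂/∂x − ∂V₁/∂y = -2*y
∇×V = (-5*y - 12*z + 5, 2*x - 3*z^2 - 1, -2*y)
At (2, 3, -2): (14, -9, -6).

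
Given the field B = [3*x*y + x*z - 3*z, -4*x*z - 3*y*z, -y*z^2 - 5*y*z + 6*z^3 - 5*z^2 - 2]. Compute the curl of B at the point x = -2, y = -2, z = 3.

(-38, -5, -6)

(∇×B)₁ = ∂B₃/∂y − ∂B₂/∂z = 4*x + 3*y - z^2 - 5*z
(∇×B)₂ = ∂B₁/∂z − ∂B₃/∂x = x - 3
(∇×B)₃ = ∂B₂/∂x − ∂B₁/∂y = -3*x - 4*z
∇×B = (4*x + 3*y - z^2 - 5*z, x - 3, -3*x - 4*z)
At (-2, -2, 3): (-38, -5, -6).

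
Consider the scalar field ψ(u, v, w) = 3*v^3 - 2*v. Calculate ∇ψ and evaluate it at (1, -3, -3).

(0, 79, 0)

∂ψ/∂u = 0
∂ψ/∂v = 9*v^2 - 2
∂ψ/∂w = 0
∇ψ = (0, 9*v^2 - 2, 0)
At (1, -3, -3): (0, 79, 0).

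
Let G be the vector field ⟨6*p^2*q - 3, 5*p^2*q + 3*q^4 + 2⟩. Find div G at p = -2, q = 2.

68

∂G₁/∂p = 12*p*q
∂G₂/∂q = 5*p^2 + 12*q^3
∇·G = 5*p^2 + 12*p*q + 12*q^3
At (-2, 2): 68.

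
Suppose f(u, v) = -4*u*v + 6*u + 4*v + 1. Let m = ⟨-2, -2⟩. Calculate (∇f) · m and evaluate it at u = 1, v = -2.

-28

∂f/∂u = -4*v + 6
∂f/∂v = -4*u + 4
∇f at (1, -2) = (14, 0)
∇f · m = (14)(-2) + (0)(-2) = -28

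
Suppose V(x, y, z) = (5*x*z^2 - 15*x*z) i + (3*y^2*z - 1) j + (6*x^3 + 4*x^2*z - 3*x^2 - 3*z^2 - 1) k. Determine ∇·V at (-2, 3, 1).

18

∂V₁/∂x = 5*z^2 - 15*z
∂V₂/∂y = 6*y*z
∂V₃/∂z = 4*x^2 - 6*z
∇·V = 4*x^2 + 6*y*z + 5*z^2 - 21*z
At (-2, 3, 1): 18.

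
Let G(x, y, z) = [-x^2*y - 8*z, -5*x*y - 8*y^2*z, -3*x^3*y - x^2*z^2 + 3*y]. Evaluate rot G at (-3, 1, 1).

(92, 67, 4)

(∇×G)₁ = ∂G₃/∂y − ∂G₂/∂z = -3*x^3 + 8*y^2 + 3
(∇×G)₂ = ∂G₁/∂z − ∂G₃/∂x = 9*x^2*y + 2*x*z^2 - 8
(∇×G)₃ = ∂G₂/∂x − ∂G₁/∂y = x^2 - 5*y
∇×G = (-3*x^3 + 8*y^2 + 3, 9*x^2*y + 2*x*z^2 - 8, x^2 - 5*y)
At (-3, 1, 1): (92, 67, 4).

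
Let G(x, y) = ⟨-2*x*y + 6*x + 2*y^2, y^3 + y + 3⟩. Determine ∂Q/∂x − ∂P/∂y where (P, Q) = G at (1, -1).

6

∂G₂/∂x = 0
∂G₁/∂y = -2*x + 4*y
Scalar curl = 2*x - 4*y
At (1, -1): 6.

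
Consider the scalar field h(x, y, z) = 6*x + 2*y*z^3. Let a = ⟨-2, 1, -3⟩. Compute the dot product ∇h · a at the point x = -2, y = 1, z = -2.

∂h/∂x = 6
∂h/∂y = 2*z^3
∂h/∂z = 6*y*z^2
∇h at (-2, 1, -2) = (6, -16, 24)
∇h · a = (6)(-2) + (-16)(1) + (24)(-3) = -100

-100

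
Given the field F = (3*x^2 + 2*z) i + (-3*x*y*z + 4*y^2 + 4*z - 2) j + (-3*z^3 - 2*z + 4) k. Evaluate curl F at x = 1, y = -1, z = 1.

(∇×F)₁ = ∂F₃/∂y − ∂F₂/∂z = 3*x*y - 4
(∇×F)₂ = ∂F₁/∂z − ∂F₃/∂x = 2
(∇×F)₃ = ∂F₂/∂x − ∂F₁/∂y = -3*y*z
∇×F = (3*x*y - 4, 2, -3*y*z)
At (1, -1, 1): (-7, 2, 3).

(-7, 2, 3)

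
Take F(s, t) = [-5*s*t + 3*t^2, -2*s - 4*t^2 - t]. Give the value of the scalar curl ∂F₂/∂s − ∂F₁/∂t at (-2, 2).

-24

∂F₂/∂s = -2
∂F₁/∂t = -5*s + 6*t
Scalar curl = 5*s - 6*t - 2
At (-2, 2): -24.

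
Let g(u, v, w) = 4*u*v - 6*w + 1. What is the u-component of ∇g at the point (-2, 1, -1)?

(∇g)_1 = ∂g/∂u = 4*v
At (-2, 1, -1): 4.

4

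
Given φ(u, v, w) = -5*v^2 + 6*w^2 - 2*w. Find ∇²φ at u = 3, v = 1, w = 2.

2

∂²φ/∂u² = 0
∂²φ/∂v² = -10
∂²φ/∂w² = 12
∇²φ = 2
At (3, 1, 2): 2.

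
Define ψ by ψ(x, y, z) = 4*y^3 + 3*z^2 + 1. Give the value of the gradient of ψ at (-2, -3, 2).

(0, 108, 12)

∂ψ/∂x = 0
∂ψ/∂y = 12*y^2
∂ψ/∂z = 6*z
∇ψ = (0, 12*y^2, 6*z)
At (-2, -3, 2): (0, 108, 12).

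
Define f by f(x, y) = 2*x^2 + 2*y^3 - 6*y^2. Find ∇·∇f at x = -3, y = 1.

4

∂²f/∂x² = 4
∂²f/∂y² = 12*(y - 1)
∇²f = 12*y - 8
At (-3, 1): 4.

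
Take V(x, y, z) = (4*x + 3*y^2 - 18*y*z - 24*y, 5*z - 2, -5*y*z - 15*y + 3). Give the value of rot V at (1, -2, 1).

(∇×V)₁ = ∂V₃/∂y − ∂V₂/∂z = -5*z - 20
(∇×V)₂ = ∂V₁/∂z − ∂V₃/∂x = -18*y
(∇×V)₃ = ∂V₂/∂x − ∂V₁/∂y = -6*y + 18*z + 24
∇×V = (-5*z - 20, -18*y, -6*y + 18*z + 24)
At (1, -2, 1): (-25, 36, 54).

(-25, 36, 54)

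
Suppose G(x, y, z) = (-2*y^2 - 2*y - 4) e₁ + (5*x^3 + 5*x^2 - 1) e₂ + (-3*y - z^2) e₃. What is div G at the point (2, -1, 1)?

-2

∂G₁/∂x = 0
∂G₂/∂y = 0
∂G₃/∂z = -2*z
∇·G = -2*z
At (2, -1, 1): -2.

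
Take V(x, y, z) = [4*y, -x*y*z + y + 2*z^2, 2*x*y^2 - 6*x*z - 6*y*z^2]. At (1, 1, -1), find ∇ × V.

(3, -8, -3)

(∇×V)₁ = ∂V₃/∂y − ∂V₂/∂z = 5*x*y - 6*z^2 - 4*z
(∇×V)₂ = ∂V₁/∂z − ∂V₃/∂x = -2*y^2 + 6*z
(∇×V)₃ = ∂V₂/∂x − ∂V₁/∂y = -y*z - 4
∇×V = (5*x*y - 6*z^2 - 4*z, -2*y^2 + 6*z, -y*z - 4)
At (1, 1, -1): (3, -8, -3).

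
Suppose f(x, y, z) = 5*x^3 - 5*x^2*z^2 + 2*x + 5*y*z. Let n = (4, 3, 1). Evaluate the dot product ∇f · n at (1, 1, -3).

-302

∂f/∂x = 15*x^2 - 10*x*z^2 + 2
∂f/∂y = 5*z
∂f/∂z = -10*x^2*z + 5*y
∇f at (1, 1, -3) = (-73, -15, 35)
∇f · n = (-73)(4) + (-15)(3) + (35)(1) = -302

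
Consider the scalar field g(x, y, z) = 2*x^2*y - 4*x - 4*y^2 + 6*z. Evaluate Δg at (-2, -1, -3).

-12

∂²g/∂x² = 4*y
∂²g/∂y² = -8
∂²g/∂z² = 0
∇²g = 4*y - 8
At (-2, -1, -3): -12.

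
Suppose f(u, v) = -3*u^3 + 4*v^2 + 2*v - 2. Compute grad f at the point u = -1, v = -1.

(-9, -6)

∂f/∂u = -9*u^2
∂f/∂v = 8*v + 2
∇f = (-9*u^2, 8*v + 2)
At (-1, -1): (-9, -6).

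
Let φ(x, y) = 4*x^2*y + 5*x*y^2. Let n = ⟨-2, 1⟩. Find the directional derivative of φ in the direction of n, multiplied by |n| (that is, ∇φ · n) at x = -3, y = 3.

∂φ/∂x = 8*x*y + 5*y^2
∂φ/∂y = 4*x^2 + 10*x*y
∇φ at (-3, 3) = (-27, -54)
∇φ · n = (-27)(-2) + (-54)(1) = 0

0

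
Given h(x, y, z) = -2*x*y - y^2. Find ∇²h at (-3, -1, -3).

∂²h/∂x² = 0
∂²h/∂y² = -2
∂²h/∂z² = 0
∇²h = -2
At (-3, -1, -3): -2.

-2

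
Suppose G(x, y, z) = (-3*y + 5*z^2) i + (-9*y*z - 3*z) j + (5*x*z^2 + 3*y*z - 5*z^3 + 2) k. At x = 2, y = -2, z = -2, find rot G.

(∇×G)₁ = ∂G₃/∂y − ∂G₂/∂z = 9*y + 3*z + 3
(∇×G)₂ = ∂G₁/∂z − ∂G₃/∂x = -5*z^2 + 10*z
(∇×G)₃ = ∂G₂/∂x − ∂G₁/∂y = 3
∇×G = (9*y + 3*z + 3, -5*z^2 + 10*z, 3)
At (2, -2, -2): (-21, -40, 3).

(-21, -40, 3)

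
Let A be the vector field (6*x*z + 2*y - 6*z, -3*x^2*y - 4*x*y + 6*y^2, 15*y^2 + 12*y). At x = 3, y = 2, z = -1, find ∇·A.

-21

∂A₁/∂x = 6*z
∂A₂/∂y = -3*x^2 - 4*x + 12*y
∂A₃/∂z = 0
∇·A = -3*x^2 - 4*x + 12*y + 6*z
At (3, 2, -1): -21.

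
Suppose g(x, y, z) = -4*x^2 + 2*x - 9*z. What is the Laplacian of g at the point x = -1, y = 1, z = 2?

∂²g/∂x² = -8
∂²g/∂y² = 0
∂²g/∂z² = 0
∇²g = -8
At (-1, 1, 2): -8.

-8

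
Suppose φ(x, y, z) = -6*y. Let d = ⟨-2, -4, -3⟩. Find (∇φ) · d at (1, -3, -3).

24

∂φ/∂x = 0
∂φ/∂y = -6
∂φ/∂z = 0
∇φ at (1, -3, -3) = (0, -6, 0)
∇φ · d = (0)(-2) + (-6)(-4) + (0)(-3) = 24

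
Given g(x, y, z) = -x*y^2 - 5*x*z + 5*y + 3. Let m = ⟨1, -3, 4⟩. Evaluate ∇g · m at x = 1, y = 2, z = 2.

-37

∂g/∂x = -y^2 - 5*z
∂g/∂y = -2*x*y + 5
∂g/∂z = -5*x
∇g at (1, 2, 2) = (-14, 1, -5)
∇g · m = (-14)(1) + (1)(-3) + (-5)(4) = -37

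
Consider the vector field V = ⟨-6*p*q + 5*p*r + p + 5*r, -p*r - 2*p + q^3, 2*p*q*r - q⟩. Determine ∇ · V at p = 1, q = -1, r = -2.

-2

∂V₁/∂p = -6*q + 5*r + 1
∂V₂/∂q = 3*q^2
∂V₃/∂r = 2*p*q
∇·V = 2*p*q + 3*q^2 - 6*q + 5*r + 1
At (1, -1, -2): -2.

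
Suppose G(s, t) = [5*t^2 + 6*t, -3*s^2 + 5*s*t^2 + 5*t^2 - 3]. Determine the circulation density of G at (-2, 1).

1

∂G₂/∂s = -6*s + 5*t^2
∂G₁/∂t = 10*t + 6
Scalar curl = -6*s + 5*t^2 - 10*t - 6
At (-2, 1): 1.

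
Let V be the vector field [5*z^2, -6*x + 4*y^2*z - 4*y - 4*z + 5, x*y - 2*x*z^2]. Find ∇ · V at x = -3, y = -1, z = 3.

∂V₁/∂x = 0
∂V₂/∂y = 8*y*z - 4
∂V₃/∂z = -4*x*z
∇·V = -4*x*z + 8*y*z - 4
At (-3, -1, 3): 8.

8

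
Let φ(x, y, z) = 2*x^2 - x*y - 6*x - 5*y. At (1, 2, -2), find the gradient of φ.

∂φ/∂x = 4*x - y - 6
∂φ/∂y = -x - 5
∂φ/∂z = 0
∇φ = (4*x - y - 6, -x - 5, 0)
At (1, 2, -2): (-4, -6, 0).

(-4, -6, 0)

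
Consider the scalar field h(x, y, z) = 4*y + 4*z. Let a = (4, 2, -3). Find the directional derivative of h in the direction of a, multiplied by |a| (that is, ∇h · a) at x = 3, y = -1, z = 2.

∂h/∂x = 0
∂h/∂y = 4
∂h/∂z = 4
∇h at (3, -1, 2) = (0, 4, 4)
∇h · a = (0)(4) + (4)(2) + (4)(-3) = -4

-4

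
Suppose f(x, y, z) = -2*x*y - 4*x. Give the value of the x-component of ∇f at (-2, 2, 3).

-8

(∇f)_1 = ∂f/∂x = -2*y - 4
At (-2, 2, 3): -8.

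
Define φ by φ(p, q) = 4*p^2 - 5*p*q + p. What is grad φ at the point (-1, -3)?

(8, 5)

∂φ/∂p = 8*p - 5*q + 1
∂φ/∂q = -5*p
∇φ = (8*p - 5*q + 1, -5*p)
At (-1, -3): (8, 5).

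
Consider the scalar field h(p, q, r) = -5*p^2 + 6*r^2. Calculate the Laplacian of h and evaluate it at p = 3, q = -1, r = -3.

∂²h/∂p² = -10
∂²h/∂q² = 0
∂²h/∂r² = 12
∇²h = 2
At (3, -1, -3): 2.

2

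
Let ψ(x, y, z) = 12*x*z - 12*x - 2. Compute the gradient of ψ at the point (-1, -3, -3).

(-48, 0, -12)

∂ψ/∂x = 12*z - 12
∂ψ/∂y = 0
∂ψ/∂z = 12*x
∇ψ = (12*z - 12, 0, 12*x)
At (-1, -3, -3): (-48, 0, -12).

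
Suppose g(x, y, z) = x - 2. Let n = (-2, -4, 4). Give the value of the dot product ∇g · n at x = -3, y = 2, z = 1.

-2

∂g/∂x = 1
∂g/∂y = 0
∂g/∂z = 0
∇g at (-3, 2, 1) = (1, 0, 0)
∇g · n = (1)(-2) + (0)(-4) + (0)(4) = -2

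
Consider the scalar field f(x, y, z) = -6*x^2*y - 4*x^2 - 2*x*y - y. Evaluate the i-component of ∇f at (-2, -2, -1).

(∇f)_1 = ∂f/∂x = -12*x*y - 8*x - 2*y
At (-2, -2, -1): -28.

-28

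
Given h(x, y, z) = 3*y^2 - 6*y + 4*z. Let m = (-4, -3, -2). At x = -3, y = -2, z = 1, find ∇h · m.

46

∂h/∂x = 0
∂h/∂y = 6*y - 6
∂h/∂z = 4
∇h at (-3, -2, 1) = (0, -18, 4)
∇h · m = (0)(-4) + (-18)(-3) + (4)(-2) = 46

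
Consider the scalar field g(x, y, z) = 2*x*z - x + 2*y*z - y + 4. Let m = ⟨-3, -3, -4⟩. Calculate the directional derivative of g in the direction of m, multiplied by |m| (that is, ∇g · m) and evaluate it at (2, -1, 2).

-26

∂g/∂x = 2*z - 1
∂g/∂y = 2*z - 1
∂g/∂z = 2*x + 2*y
∇g at (2, -1, 2) = (3, 3, 2)
∇g · m = (3)(-3) + (3)(-3) + (2)(-4) = -26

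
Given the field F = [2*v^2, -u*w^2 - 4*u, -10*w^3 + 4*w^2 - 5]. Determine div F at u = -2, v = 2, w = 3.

-246

∂F₁/∂u = 0
∂F₂/∂v = 0
∂F₃/∂w = -30*w^2 + 8*w
∇·F = -30*w^2 + 8*w
At (-2, 2, 3): -246.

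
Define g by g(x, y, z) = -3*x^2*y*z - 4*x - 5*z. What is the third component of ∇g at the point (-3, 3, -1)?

(∇g)_3 = ∂g/∂z = -3*x^2*y - 5
At (-3, 3, -1): -86.

-86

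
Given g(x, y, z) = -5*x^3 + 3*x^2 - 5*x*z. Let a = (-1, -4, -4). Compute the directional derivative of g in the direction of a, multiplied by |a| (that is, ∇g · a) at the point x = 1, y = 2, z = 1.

34

∂g/∂x = -15*x^2 + 6*x - 5*z
∂g/∂y = 0
∂g/∂z = -5*x
∇g at (1, 2, 1) = (-14, 0, -5)
∇g · a = (-14)(-1) + (0)(-4) + (-5)(-4) = 34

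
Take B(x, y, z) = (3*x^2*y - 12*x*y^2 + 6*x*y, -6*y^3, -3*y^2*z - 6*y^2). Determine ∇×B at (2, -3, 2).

(72, 0, -168)

(∇×B)₁ = ∂B₃/∂y − ∂B₂/∂z = -6*y*z - 12*y
(∇×B)₂ = ∂B₁/∂z − ∂B₃/∂x = 0
(∇×B)₃ = ∂B₂/∂x − ∂B₁/∂y = -3*x^2 + 24*x*y - 6*x
∇×B = (-6*y*z - 12*y, 0, -3*x^2 + 24*x*y - 6*x)
At (2, -3, 2): (72, 0, -168).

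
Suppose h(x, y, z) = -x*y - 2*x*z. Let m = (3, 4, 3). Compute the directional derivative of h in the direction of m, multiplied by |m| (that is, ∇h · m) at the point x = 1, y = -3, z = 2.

-13

∂h/∂x = -y - 2*z
∂h/∂y = -x
∂h/∂z = -2*x
∇h at (1, -3, 2) = (-1, -1, -2)
∇h · m = (-1)(3) + (-1)(4) + (-2)(3) = -13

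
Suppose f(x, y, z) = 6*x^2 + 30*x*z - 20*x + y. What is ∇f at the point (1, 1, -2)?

∂f/∂x = 12*x + 30*z - 20
∂f/∂y = 1
∂f/∂z = 30*x
∇f = (12*x + 30*z - 20, 1, 30*x)
At (1, 1, -2): (-68, 1, 30).

(-68, 1, 30)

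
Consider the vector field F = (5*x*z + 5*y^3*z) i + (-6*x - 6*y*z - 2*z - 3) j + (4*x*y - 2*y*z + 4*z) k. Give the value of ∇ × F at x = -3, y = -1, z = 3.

(∇×F)₁ = ∂F₃/∂y − ∂F₂/∂z = 4*x + 6*y - 2*z + 2
(∇×F)₂ = ∂F₁/∂z − ∂F₃/∂x = 5*x + 5*y^3 - 4*y
(∇×F)₃ = ∂F₂/∂x − ∂F₁/∂y = -15*y^2*z - 6
∇×F = (4*x + 6*y - 2*z + 2, 5*x + 5*y^3 - 4*y, -15*y^2*z - 6)
At (-3, -1, 3): (-22, -16, -51).

(-22, -16, -51)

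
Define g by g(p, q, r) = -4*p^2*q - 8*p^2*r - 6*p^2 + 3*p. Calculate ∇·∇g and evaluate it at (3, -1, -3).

44

∂²g/∂p² = -4*(2*q + 4*r + 3)
∂²g/∂q² = 0
∂²g/∂r² = 0
∇²g = -8*q - 16*r - 12
At (3, -1, -3): 44.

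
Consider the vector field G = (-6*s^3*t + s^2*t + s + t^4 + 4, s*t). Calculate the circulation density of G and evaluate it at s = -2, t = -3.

53

∂G₂/∂s = t
∂G₁/∂t = -6*s^3 + s^2 + 4*t^3
Scalar curl = 6*s^3 - s^2 - 4*t^3 + t
At (-2, -3): 53.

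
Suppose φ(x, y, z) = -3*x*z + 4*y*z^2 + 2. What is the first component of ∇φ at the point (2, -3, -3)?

9

(∇φ)_1 = ∂φ/∂x = -3*z
At (2, -3, -3): 9.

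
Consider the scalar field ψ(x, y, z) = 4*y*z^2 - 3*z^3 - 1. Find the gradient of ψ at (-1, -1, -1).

(0, 4, -1)

∂ψ/∂x = 0
∂ψ/∂y = 4*z^2
∂ψ/∂z = 8*y*z - 9*z^2
∇ψ = (0, 4*z^2, 8*y*z - 9*z^2)
At (-1, -1, -1): (0, 4, -1).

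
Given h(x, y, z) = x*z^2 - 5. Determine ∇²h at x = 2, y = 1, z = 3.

∂²h/∂x² = 0
∂²h/∂y² = 0
∂²h/∂z² = 2*x
∇²h = 2*x
At (2, 1, 3): 4.

4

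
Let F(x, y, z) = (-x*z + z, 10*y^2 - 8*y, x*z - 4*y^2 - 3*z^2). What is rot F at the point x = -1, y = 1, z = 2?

(∇×F)₁ = ∂F₃/∂y − ∂F₂/∂z = -8*y
(∇×F)₂ = ∂F₁/∂z − ∂F₃/∂x = -x - z + 1
(∇×F)₃ = ∂F₂/∂x − ∂F₁/∂y = 0
∇×F = (-8*y, -x - z + 1, 0)
At (-1, 1, 2): (-8, 0, 0).

(-8, 0, 0)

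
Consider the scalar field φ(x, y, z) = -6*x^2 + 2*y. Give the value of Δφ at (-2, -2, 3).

-12

∂²φ/∂x² = -12
∂²φ/∂y² = 0
∂²φ/∂z² = 0
∇²φ = -12
At (-2, -2, 3): -12.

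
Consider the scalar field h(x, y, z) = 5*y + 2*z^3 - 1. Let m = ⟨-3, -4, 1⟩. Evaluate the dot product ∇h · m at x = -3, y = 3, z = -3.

∂h/∂x = 0
∂h/∂y = 5
∂h/∂z = 6*z^2
∇h at (-3, 3, -3) = (0, 5, 54)
∇h · m = (0)(-3) + (5)(-4) + (54)(1) = 34

34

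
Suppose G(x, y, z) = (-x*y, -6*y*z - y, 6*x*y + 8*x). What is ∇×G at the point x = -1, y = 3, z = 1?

(∇×G)₁ = ∂G₃/∂y − ∂G₂/∂z = 6*x + 6*y
(∇×G)₂ = ∂G₁/∂z − ∂G₃/∂x = -6*y - 8
(∇×G)₃ = ∂G₂/∂x − ∂G₁/∂y = x
∇×G = (6*x + 6*y, -6*y - 8, x)
At (-1, 3, 1): (12, -26, -1).

(12, -26, -1)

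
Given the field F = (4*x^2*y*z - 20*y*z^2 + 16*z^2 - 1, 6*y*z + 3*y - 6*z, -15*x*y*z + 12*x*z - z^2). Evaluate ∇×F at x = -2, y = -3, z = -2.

(-36, -238, 112)

(∇×F)₁ = ∂F₃/∂y − ∂F₂/∂z = -15*x*z - 6*y + 6
(∇×F)₂ = ∂F₁/∂z − ∂F₃/∂x = 4*x^2*y - 25*y*z + 20*z
(∇×F)₃ = ∂F₂/∂x − ∂F₁/∂y = -4*x^2*z + 20*z^2
∇×F = (-15*x*z - 6*y + 6, 4*x^2*y - 25*y*z + 20*z, -4*x^2*z + 20*z^2)
At (-2, -3, -2): (-36, -238, 112).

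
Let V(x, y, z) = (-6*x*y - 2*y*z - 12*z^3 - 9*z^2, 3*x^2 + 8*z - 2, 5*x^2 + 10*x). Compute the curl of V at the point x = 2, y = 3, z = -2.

(-8, -144, 20)

(∇×V)₁ = ∂V₃/∂y − ∂V₂/∂z = -8
(∇×V)₂ = ∂V₁/∂z − ∂V₃/∂x = -10*x - 2*y - 36*z^2 - 18*z - 10
(∇×V)₃ = ∂V₂/∂x − ∂V₁/∂y = 12*x + 2*z
∇×V = (-8, -10*x - 2*y - 36*z^2 - 18*z - 10, 12*x + 2*z)
At (2, 3, -2): (-8, -144, 20).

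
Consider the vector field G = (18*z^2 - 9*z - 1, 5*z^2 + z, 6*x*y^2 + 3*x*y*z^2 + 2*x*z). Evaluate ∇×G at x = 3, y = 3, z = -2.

(163, -167, 0)

(∇×G)₁ = ∂G₃/∂y − ∂G₂/∂z = 12*x*y + 3*x*z^2 - 10*z - 1
(∇×G)₂ = ∂G₁/∂z − ∂G₃/∂x = -6*y^2 - 3*y*z^2 + 34*z - 9
(∇×G)₃ = ∂G₂/∂x − ∂G₁/∂y = 0
∇×G = (12*x*y + 3*x*z^2 - 10*z - 1, -6*y^2 - 3*y*z^2 + 34*z - 9, 0)
At (3, 3, -2): (163, -167, 0).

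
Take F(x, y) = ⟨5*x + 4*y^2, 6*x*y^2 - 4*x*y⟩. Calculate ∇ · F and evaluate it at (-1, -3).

∂F₁/∂x = 5
∂F₂/∂y = 12*x*y - 4*x
∇·F = 12*x*y - 4*x + 5
At (-1, -3): 45.

45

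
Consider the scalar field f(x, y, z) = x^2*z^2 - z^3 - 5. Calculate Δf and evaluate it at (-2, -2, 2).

∂²f/∂x² = 2*z^2
∂²f/∂y² = 0
∂²f/∂z² = 2*(x^2 - 3*z)
∇²f = 2*x^2 + 2*z^2 - 6*z
At (-2, -2, 2): 4.

4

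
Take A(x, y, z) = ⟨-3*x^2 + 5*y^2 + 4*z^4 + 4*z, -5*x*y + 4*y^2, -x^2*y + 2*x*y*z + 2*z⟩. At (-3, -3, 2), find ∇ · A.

29

∂A₁/∂x = -6*x
∂A₂/∂y = -5*x + 8*y
∂A₃/∂z = 2*x*y + 2
∇·A = 2*x*y - 11*x + 8*y + 2
At (-3, -3, 2): 29.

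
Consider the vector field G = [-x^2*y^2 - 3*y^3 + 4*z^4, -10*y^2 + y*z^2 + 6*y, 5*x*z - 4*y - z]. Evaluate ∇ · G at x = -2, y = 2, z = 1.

-28

∂G₁/∂x = -2*x*y^2
∂G₂/∂y = -20*y + z^2 + 6
∂G₃/∂z = 5*x - 1
∇·G = -2*x*y^2 + 5*x - 20*y + z^2 + 5
At (-2, 2, 1): -28.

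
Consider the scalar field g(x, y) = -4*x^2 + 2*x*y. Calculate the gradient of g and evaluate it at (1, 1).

∂g/∂x = -8*x + 2*y
∂g/∂y = 2*x
∇g = (-8*x + 2*y, 2*x)
At (1, 1): (-6, 2).

(-6, 2)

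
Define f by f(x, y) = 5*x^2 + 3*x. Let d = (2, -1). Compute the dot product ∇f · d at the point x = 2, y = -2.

46

∂f/∂x = 10*x + 3
∂f/∂y = 0
∇f at (2, -2) = (23, 0)
∇f · d = (23)(2) + (0)(-1) = 46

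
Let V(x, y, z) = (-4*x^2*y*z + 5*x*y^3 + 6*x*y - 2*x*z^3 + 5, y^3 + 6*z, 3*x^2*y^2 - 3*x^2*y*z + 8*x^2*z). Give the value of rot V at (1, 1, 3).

(-9, -94, -9)

(∇×V)₁ = ∂V₃/∂y − ∂V₂/∂z = 6*x^2*y - 3*x^2*z - 6
(∇×V)₂ = ∂V₁/∂z − ∂V₃/∂x = -4*x^2*y - 6*x*y^2 + 6*x*y*z - 6*x*z^2 - 16*x*z
(∇×V)₃ = ∂V₂/∂x − ∂V₁/∂y = 4*x^2*z - 15*x*y^2 - 6*x
∇×V = (6*x^2*y - 3*x^2*z - 6, -4*x^2*y - 6*x*y^2 + 6*x*y*z - 6*x*z^2 - 16*x*z, 4*x^2*z - 15*x*y^2 - 6*x)
At (1, 1, 3): (-9, -94, -9).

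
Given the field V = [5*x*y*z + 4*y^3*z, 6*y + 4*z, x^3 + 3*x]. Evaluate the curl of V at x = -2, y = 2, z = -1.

(∇×V)₁ = ∂V₃/∂y − ∂V₂/∂z = -4
(∇×V)₂ = ∂V₁/∂z − ∂V₃/∂x = -3*x^2 + 5*x*y + 4*y^3 - 3
(∇×V)₃ = ∂V₂/∂x − ∂V₁/∂y = -5*x*z - 12*y^2*z
∇×V = (-4, -3*x^2 + 5*x*y + 4*y^3 - 3, -5*x*z - 12*y^2*z)
At (-2, 2, -1): (-4, -3, 38).

(-4, -3, 38)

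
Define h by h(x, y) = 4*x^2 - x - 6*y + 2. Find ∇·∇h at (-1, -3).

8

∂²h/∂x² = 8
∂²h/∂y² = 0
∇²h = 8
At (-1, -3): 8.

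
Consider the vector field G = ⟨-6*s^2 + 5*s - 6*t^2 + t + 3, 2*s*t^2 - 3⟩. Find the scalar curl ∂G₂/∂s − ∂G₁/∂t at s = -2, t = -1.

∂G₂/∂s = 2*t^2
∂G₁/∂t = -12*t + 1
Scalar curl = 2*t^2 + 12*t - 1
At (-2, -1): -11.

-11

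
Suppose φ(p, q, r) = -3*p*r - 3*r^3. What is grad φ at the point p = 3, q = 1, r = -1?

(3, 0, -18)

∂φ/∂p = -3*r
∂φ/∂q = 0
∂φ/∂r = -3*p - 9*r^2
∇φ = (-3*r, 0, -3*p - 9*r^2)
At (3, 1, -1): (3, 0, -18).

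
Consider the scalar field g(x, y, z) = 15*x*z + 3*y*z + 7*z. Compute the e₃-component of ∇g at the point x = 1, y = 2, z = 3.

28

(∇g)_3 = ∂g/∂z = 15*x + 3*y + 7
At (1, 2, 3): 28.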